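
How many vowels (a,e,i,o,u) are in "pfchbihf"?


Input: pfchbihf
Checking each character:
  'p' at position 0: consonant
  'f' at position 1: consonant
  'c' at position 2: consonant
  'h' at position 3: consonant
  'b' at position 4: consonant
  'i' at position 5: vowel (running total: 1)
  'h' at position 6: consonant
  'f' at position 7: consonant
Total vowels: 1

1


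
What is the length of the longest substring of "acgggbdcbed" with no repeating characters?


Input: "acgggbdcbed"
Sliding window (track last position of each char):
  Position 0 ('a'): window [0,0] length 1 -- new best
  Position 1 ('c'): window [0,1] length 2 -- new best
  Position 2 ('g'): window [0,2] length 3 -- new best
  Position 3 ('g'): repeat (last at 2), move window start to 3
  Position 3 ('g'): window [3,3] length 1
  Position 4 ('g'): repeat (last at 3), move window start to 4
  Position 4 ('g'): window [4,4] length 1
  Position 5 ('b'): window [4,5] length 2
  Position 6 ('d'): window [4,6] length 3
  Position 7 ('c'): window [4,7] length 4 -- new best
  Position 8 ('b'): repeat (last at 5), move window start to 6
  Position 8 ('b'): window [6,8] length 3
  Position 9 ('e'): window [6,9] length 4
  Position 10 ('d'): repeat (last at 6), move window start to 7
  Position 10 ('d'): window [7,10] length 4
Longest substring with no repeats: "gbdc" with length 4

4


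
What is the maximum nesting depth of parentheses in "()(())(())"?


Input: "()(())(())"
Tracking depth:
  Position 0 '(': depth becomes 1
  Position 1 ')': depth becomes 0
  Position 2 '(': depth becomes 1
  Position 3 '(': depth becomes 2
  Position 4 ')': depth becomes 1
  Position 5 ')': depth becomes 0
  Position 6 '(': depth becomes 1
  Position 7 '(': depth becomes 2
  Position 8 ')': depth becomes 1
  Position 9 ')': depth becomes 0
Maximum depth reached: 2

2


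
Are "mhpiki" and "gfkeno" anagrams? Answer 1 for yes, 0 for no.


Strings: "mhpiki", "gfkeno"
Sorted first:  hiikmp
Sorted second: efgkno
Differ at position 0: 'h' vs 'e' => not anagrams

0


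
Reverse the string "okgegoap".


Input: okgegoap
Reading characters right to left:
  Position 7: 'p'
  Position 6: 'a'
  Position 5: 'o'
  Position 4: 'g'
  Position 3: 'e'
  Position 2: 'g'
  Position 1: 'k'
  Position 0: 'o'
Reversed: paogegko

paogegko


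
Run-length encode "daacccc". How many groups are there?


Input: daacccc
Scanning for consecutive runs:
  Group 1: 'd' x 1 (positions 0-0)
  Group 2: 'a' x 2 (positions 1-2)
  Group 3: 'c' x 4 (positions 3-6)
Total groups: 3

3


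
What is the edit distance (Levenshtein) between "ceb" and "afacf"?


Computing edit distance: "ceb" -> "afacf"
DP table:
           a    f    a    c    f
      0    1    2    3    4    5
  c   1    1    2    3    3    4
  e   2    2    2    3    4    4
  b   3    3    3    3    4    5
Edit distance = dp[3][5] = 5

5


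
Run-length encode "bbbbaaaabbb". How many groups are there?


Input: bbbbaaaabbb
Scanning for consecutive runs:
  Group 1: 'b' x 4 (positions 0-3)
  Group 2: 'a' x 4 (positions 4-7)
  Group 3: 'b' x 3 (positions 8-10)
Total groups: 3

3


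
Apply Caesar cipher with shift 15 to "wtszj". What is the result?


Caesar cipher: shift "wtszj" by 15
  'w' (pos 22) + 15 = pos 11 = 'l'
  't' (pos 19) + 15 = pos 8 = 'i'
  's' (pos 18) + 15 = pos 7 = 'h'
  'z' (pos 25) + 15 = pos 14 = 'o'
  'j' (pos 9) + 15 = pos 24 = 'y'
Result: lihoy

lihoy


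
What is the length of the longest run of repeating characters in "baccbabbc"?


Input: "baccbabbc"
Scanning for longest run:
  Position 1 ('a'): new char, reset run to 1
  Position 2 ('c'): new char, reset run to 1
  Position 3 ('c'): continues run of 'c', length=2
  Position 4 ('b'): new char, reset run to 1
  Position 5 ('a'): new char, reset run to 1
  Position 6 ('b'): new char, reset run to 1
  Position 7 ('b'): continues run of 'b', length=2
  Position 8 ('c'): new char, reset run to 1
Longest run: 'c' with length 2

2


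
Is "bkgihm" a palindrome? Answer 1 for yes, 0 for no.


Input: bkgihm
Reversed: mhigkb
  Compare pos 0 ('b') with pos 5 ('m'): MISMATCH
  Compare pos 1 ('k') with pos 4 ('h'): MISMATCH
  Compare pos 2 ('g') with pos 3 ('i'): MISMATCH
Result: not a palindrome

0


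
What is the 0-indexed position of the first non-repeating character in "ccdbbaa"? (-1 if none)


Input: ccdbbaa
Character frequencies:
  'a': 2
  'b': 2
  'c': 2
  'd': 1
Scanning left to right for freq == 1:
  Position 0 ('c'): freq=2, skip
  Position 1 ('c'): freq=2, skip
  Position 2 ('d'): unique! => answer = 2

2


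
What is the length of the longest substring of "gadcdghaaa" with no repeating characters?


Input: "gadcdghaaa"
Sliding window (track last position of each char):
  Position 0 ('g'): window [0,0] length 1 -- new best
  Position 1 ('a'): window [0,1] length 2 -- new best
  Position 2 ('d'): window [0,2] length 3 -- new best
  Position 3 ('c'): window [0,3] length 4 -- new best
  Position 4 ('d'): repeat (last at 2), move window start to 3
  Position 4 ('d'): window [3,4] length 2
  Position 5 ('g'): window [3,5] length 3
  Position 6 ('h'): window [3,6] length 4
  Position 7 ('a'): window [3,7] length 5 -- new best
  Position 8 ('a'): repeat (last at 7), move window start to 8
  Position 8 ('a'): window [8,8] length 1
  Position 9 ('a'): repeat (last at 8), move window start to 9
  Position 9 ('a'): window [9,9] length 1
Longest substring with no repeats: "cdgha" with length 5

5


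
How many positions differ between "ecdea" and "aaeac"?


Comparing "ecdea" and "aaeac" position by position:
  Position 0: 'e' vs 'a' => DIFFER
  Position 1: 'c' vs 'a' => DIFFER
  Position 2: 'd' vs 'e' => DIFFER
  Position 3: 'e' vs 'a' => DIFFER
  Position 4: 'a' vs 'c' => DIFFER
Positions that differ: 5

5


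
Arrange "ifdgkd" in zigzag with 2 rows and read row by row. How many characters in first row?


Zigzag "ifdgkd" into 2 rows:
Placing characters:
  'i' => row 0
  'f' => row 1
  'd' => row 0
  'g' => row 1
  'k' => row 0
  'd' => row 1
Rows:
  Row 0: "idk"
  Row 1: "fgd"
First row length: 3

3


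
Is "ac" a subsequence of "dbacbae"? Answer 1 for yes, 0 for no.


Check if "ac" is a subsequence of "dbacbae"
Greedy scan:
  Position 0 ('d'): no match needed
  Position 1 ('b'): no match needed
  Position 2 ('a'): matches sub[0] = 'a'
  Position 3 ('c'): matches sub[1] = 'c'
  Position 4 ('b'): no match needed
  Position 5 ('a'): no match needed
  Position 6 ('e'): no match needed
All 2 characters matched => is a subsequence

1


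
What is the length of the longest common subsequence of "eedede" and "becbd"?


LCS of "eedede" and "becbd"
DP table:
           b    e    c    b    d
      0    0    0    0    0    0
  e   0    0    1    1    1    1
  e   0    0    1    1    1    1
  d   0    0    1    1    1    2
  e   0    0    1    1    1    2
  d   0    0    1    1    1    2
  e   0    0    1    1    1    2
LCS length = dp[6][5] = 2

2


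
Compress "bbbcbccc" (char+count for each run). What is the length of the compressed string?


Input: bbbcbccc
Runs:
  'b' x 3 => "b3"
  'c' x 1 => "c1"
  'b' x 1 => "b1"
  'c' x 3 => "c3"
Compressed: "b3c1b1c3"
Compressed length: 8

8


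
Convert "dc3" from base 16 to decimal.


Input: "dc3" in base 16
Positional expansion:
  Digit 'd' (value 13) x 16^2 = 3328
  Digit 'c' (value 12) x 16^1 = 192
  Digit '3' (value 3) x 16^0 = 3
Sum = 3523

3523


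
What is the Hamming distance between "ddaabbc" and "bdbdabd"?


Comparing "ddaabbc" and "bdbdabd" position by position:
  Position 0: 'd' vs 'b' => differ
  Position 1: 'd' vs 'd' => same
  Position 2: 'a' vs 'b' => differ
  Position 3: 'a' vs 'd' => differ
  Position 4: 'b' vs 'a' => differ
  Position 5: 'b' vs 'b' => same
  Position 6: 'c' vs 'd' => differ
Total differences (Hamming distance): 5

5


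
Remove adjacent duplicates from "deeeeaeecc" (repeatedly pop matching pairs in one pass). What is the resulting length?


Input: deeeeaeecc
Stack-based adjacent duplicate removal:
  Read 'd': push. Stack: d
  Read 'e': push. Stack: de
  Read 'e': matches stack top 'e' => pop. Stack: d
  Read 'e': push. Stack: de
  Read 'e': matches stack top 'e' => pop. Stack: d
  Read 'a': push. Stack: da
  Read 'e': push. Stack: dae
  Read 'e': matches stack top 'e' => pop. Stack: da
  Read 'c': push. Stack: dac
  Read 'c': matches stack top 'c' => pop. Stack: da
Final stack: "da" (length 2)

2


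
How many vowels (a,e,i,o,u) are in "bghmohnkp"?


Input: bghmohnkp
Checking each character:
  'b' at position 0: consonant
  'g' at position 1: consonant
  'h' at position 2: consonant
  'm' at position 3: consonant
  'o' at position 4: vowel (running total: 1)
  'h' at position 5: consonant
  'n' at position 6: consonant
  'k' at position 7: consonant
  'p' at position 8: consonant
Total vowels: 1

1


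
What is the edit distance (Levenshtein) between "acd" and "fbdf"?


Computing edit distance: "acd" -> "fbdf"
DP table:
           f    b    d    f
      0    1    2    3    4
  a   1    1    2    3    4
  c   2    2    2    3    4
  d   3    3    3    2    3
Edit distance = dp[3][4] = 3

3


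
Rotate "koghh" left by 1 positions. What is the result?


Input: "koghh", rotate left by 1
First 1 characters: "k"
Remaining characters: "oghh"
Concatenate remaining + first: "oghh" + "k" = "oghhk"

oghhk


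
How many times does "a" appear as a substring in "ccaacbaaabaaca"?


Searching for "a" in "ccaacbaaabaaca"
Scanning each position:
  Position 0: "c" => no
  Position 1: "c" => no
  Position 2: "a" => MATCH
  Position 3: "a" => MATCH
  Position 4: "c" => no
  Position 5: "b" => no
  Position 6: "a" => MATCH
  Position 7: "a" => MATCH
  Position 8: "a" => MATCH
  Position 9: "b" => no
  Position 10: "a" => MATCH
  Position 11: "a" => MATCH
  Position 12: "c" => no
  Position 13: "a" => MATCH
Total occurrences: 8

8


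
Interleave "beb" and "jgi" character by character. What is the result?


Interleaving "beb" and "jgi":
  Position 0: 'b' from first, 'j' from second => "bj"
  Position 1: 'e' from first, 'g' from second => "eg"
  Position 2: 'b' from first, 'i' from second => "bi"
Result: bjegbi

bjegbi


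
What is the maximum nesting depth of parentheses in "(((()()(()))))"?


Input: "(((()()(()))))"
Tracking depth:
  Position 0 '(': depth becomes 1
  Position 1 '(': depth becomes 2
  Position 2 '(': depth becomes 3
  Position 3 '(': depth becomes 4
  Position 4 ')': depth becomes 3
  Position 5 '(': depth becomes 4
  Position 6 ')': depth becomes 3
  Position 7 '(': depth becomes 4
  Position 8 '(': depth becomes 5
  Position 9 ')': depth becomes 4
  Position 10 ')': depth becomes 3
  Position 11 ')': depth becomes 2
  Position 12 ')': depth becomes 1
  Position 13 ')': depth becomes 0
Maximum depth reached: 5

5


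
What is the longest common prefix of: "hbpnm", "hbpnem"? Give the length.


Words: hbpnm, hbpnem
  Position 0: all 'h' => match
  Position 1: all 'b' => match
  Position 2: all 'p' => match
  Position 3: all 'n' => match
  Position 4: ('m', 'e') => mismatch, stop
LCP = "hbpn" (length 4)

4


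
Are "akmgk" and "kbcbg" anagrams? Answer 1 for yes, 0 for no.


Strings: "akmgk", "kbcbg"
Sorted first:  agkkm
Sorted second: bbcgk
Differ at position 0: 'a' vs 'b' => not anagrams

0


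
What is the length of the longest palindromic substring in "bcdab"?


Input: "bcdab"
Checking substrings for palindromes:
  No multi-char palindromic substrings found
Longest palindromic substring: "b" with length 1

1


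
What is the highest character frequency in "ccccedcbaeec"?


Input: ccccedcbaeec
Character counts:
  'a': 1
  'b': 1
  'c': 6
  'd': 1
  'e': 3
Maximum frequency: 6

6


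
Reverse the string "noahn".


Input: noahn
Reading characters right to left:
  Position 4: 'n'
  Position 3: 'h'
  Position 2: 'a'
  Position 1: 'o'
  Position 0: 'n'
Reversed: nhaon

nhaon


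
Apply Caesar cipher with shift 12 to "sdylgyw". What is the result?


Caesar cipher: shift "sdylgyw" by 12
  's' (pos 18) + 12 = pos 4 = 'e'
  'd' (pos 3) + 12 = pos 15 = 'p'
  'y' (pos 24) + 12 = pos 10 = 'k'
  'l' (pos 11) + 12 = pos 23 = 'x'
  'g' (pos 6) + 12 = pos 18 = 's'
  'y' (pos 24) + 12 = pos 10 = 'k'
  'w' (pos 22) + 12 = pos 8 = 'i'
Result: epkxski

epkxski


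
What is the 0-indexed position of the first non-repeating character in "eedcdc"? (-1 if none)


Input: eedcdc
Character frequencies:
  'c': 2
  'd': 2
  'e': 2
Scanning left to right for freq == 1:
  Position 0 ('e'): freq=2, skip
  Position 1 ('e'): freq=2, skip
  Position 2 ('d'): freq=2, skip
  Position 3 ('c'): freq=2, skip
  Position 4 ('d'): freq=2, skip
  Position 5 ('c'): freq=2, skip
  No unique character found => answer = -1

-1


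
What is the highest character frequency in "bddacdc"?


Input: bddacdc
Character counts:
  'a': 1
  'b': 1
  'c': 2
  'd': 3
Maximum frequency: 3

3


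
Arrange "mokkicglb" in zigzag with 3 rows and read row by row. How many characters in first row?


Zigzag "mokkicglb" into 3 rows:
Placing characters:
  'm' => row 0
  'o' => row 1
  'k' => row 2
  'k' => row 1
  'i' => row 0
  'c' => row 1
  'g' => row 2
  'l' => row 1
  'b' => row 0
Rows:
  Row 0: "mib"
  Row 1: "okcl"
  Row 2: "kg"
First row length: 3

3


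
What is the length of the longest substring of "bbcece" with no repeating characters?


Input: "bbcece"
Sliding window (track last position of each char):
  Position 0 ('b'): window [0,0] length 1 -- new best
  Position 1 ('b'): repeat (last at 0), move window start to 1
  Position 1 ('b'): window [1,1] length 1
  Position 2 ('c'): window [1,2] length 2 -- new best
  Position 3 ('e'): window [1,3] length 3 -- new best
  Position 4 ('c'): repeat (last at 2), move window start to 3
  Position 4 ('c'): window [3,4] length 2
  Position 5 ('e'): repeat (last at 3), move window start to 4
  Position 5 ('e'): window [4,5] length 2
Longest substring with no repeats: "bce" with length 3

3


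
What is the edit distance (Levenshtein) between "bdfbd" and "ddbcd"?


Computing edit distance: "bdfbd" -> "ddbcd"
DP table:
           d    d    b    c    d
      0    1    2    3    4    5
  b   1    1    2    2    3    4
  d   2    1    1    2    3    3
  f   3    2    2    2    3    4
  b   4    3    3    2    3    4
  d   5    4    3    3    3    3
Edit distance = dp[5][5] = 3

3


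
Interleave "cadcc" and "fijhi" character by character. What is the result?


Interleaving "cadcc" and "fijhi":
  Position 0: 'c' from first, 'f' from second => "cf"
  Position 1: 'a' from first, 'i' from second => "ai"
  Position 2: 'd' from first, 'j' from second => "dj"
  Position 3: 'c' from first, 'h' from second => "ch"
  Position 4: 'c' from first, 'i' from second => "ci"
Result: cfaidjchci

cfaidjchci


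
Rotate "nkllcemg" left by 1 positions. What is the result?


Input: "nkllcemg", rotate left by 1
First 1 characters: "n"
Remaining characters: "kllcemg"
Concatenate remaining + first: "kllcemg" + "n" = "kllcemgn"

kllcemgn


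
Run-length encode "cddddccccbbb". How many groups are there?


Input: cddddccccbbb
Scanning for consecutive runs:
  Group 1: 'c' x 1 (positions 0-0)
  Group 2: 'd' x 4 (positions 1-4)
  Group 3: 'c' x 4 (positions 5-8)
  Group 4: 'b' x 3 (positions 9-11)
Total groups: 4

4


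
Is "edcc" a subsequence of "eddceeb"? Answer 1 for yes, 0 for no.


Check if "edcc" is a subsequence of "eddceeb"
Greedy scan:
  Position 0 ('e'): matches sub[0] = 'e'
  Position 1 ('d'): matches sub[1] = 'd'
  Position 2 ('d'): no match needed
  Position 3 ('c'): matches sub[2] = 'c'
  Position 4 ('e'): no match needed
  Position 5 ('e'): no match needed
  Position 6 ('b'): no match needed
Only matched 3/4 characters => not a subsequence

0


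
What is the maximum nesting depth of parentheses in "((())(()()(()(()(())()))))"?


Input: "((())(()()(()(()(())()))))"
Tracking depth:
  Position 0 '(': depth becomes 1
  Position 1 '(': depth becomes 2
  Position 2 '(': depth becomes 3
  Position 3 ')': depth becomes 2
  Position 4 ')': depth becomes 1
  Position 5 '(': depth becomes 2
  Position 6 '(': depth becomes 3
  Position 7 ')': depth becomes 2
  Position 8 '(': depth becomes 3
  Position 9 ')': depth becomes 2
  Position 10 '(': depth becomes 3
  Position 11 '(': depth becomes 4
  Position 12 ')': depth becomes 3
  Position 13 '(': depth becomes 4
  Position 14 '(': depth becomes 5
  Position 15 ')': depth becomes 4
  Position 16 '(': depth becomes 5
  Position 17 '(': depth becomes 6
  Position 18 ')': depth becomes 5
  Position 19 ')': depth becomes 4
  Position 20 '(': depth becomes 5
  Position 21 ')': depth becomes 4
  Position 22 ')': depth becomes 3
  Position 23 ')': depth becomes 2
  Position 24 ')': depth becomes 1
  Position 25 ')': depth becomes 0
Maximum depth reached: 6

6


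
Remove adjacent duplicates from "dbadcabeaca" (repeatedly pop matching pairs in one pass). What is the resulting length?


Input: dbadcabeaca
Stack-based adjacent duplicate removal:
  Read 'd': push. Stack: d
  Read 'b': push. Stack: db
  Read 'a': push. Stack: dba
  Read 'd': push. Stack: dbad
  Read 'c': push. Stack: dbadc
  Read 'a': push. Stack: dbadca
  Read 'b': push. Stack: dbadcab
  Read 'e': push. Stack: dbadcabe
  Read 'a': push. Stack: dbadcabea
  Read 'c': push. Stack: dbadcabeac
  Read 'a': push. Stack: dbadcabeaca
Final stack: "dbadcabeaca" (length 11)

11


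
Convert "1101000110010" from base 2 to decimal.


Input: "1101000110010" in base 2
Positional expansion:
  Digit '1' (value 1) x 2^12 = 4096
  Digit '1' (value 1) x 2^11 = 2048
  Digit '0' (value 0) x 2^10 = 0
  Digit '1' (value 1) x 2^9 = 512
  Digit '0' (value 0) x 2^8 = 0
  Digit '0' (value 0) x 2^7 = 0
  Digit '0' (value 0) x 2^6 = 0
  Digit '1' (value 1) x 2^5 = 32
  Digit '1' (value 1) x 2^4 = 16
  Digit '0' (value 0) x 2^3 = 0
  Digit '0' (value 0) x 2^2 = 0
  Digit '1' (value 1) x 2^1 = 2
  Digit '0' (value 0) x 2^0 = 0
Sum = 6706

6706


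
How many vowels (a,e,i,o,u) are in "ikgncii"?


Input: ikgncii
Checking each character:
  'i' at position 0: vowel (running total: 1)
  'k' at position 1: consonant
  'g' at position 2: consonant
  'n' at position 3: consonant
  'c' at position 4: consonant
  'i' at position 5: vowel (running total: 2)
  'i' at position 6: vowel (running total: 3)
Total vowels: 3

3


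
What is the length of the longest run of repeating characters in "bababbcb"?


Input: "bababbcb"
Scanning for longest run:
  Position 1 ('a'): new char, reset run to 1
  Position 2 ('b'): new char, reset run to 1
  Position 3 ('a'): new char, reset run to 1
  Position 4 ('b'): new char, reset run to 1
  Position 5 ('b'): continues run of 'b', length=2
  Position 6 ('c'): new char, reset run to 1
  Position 7 ('b'): new char, reset run to 1
Longest run: 'b' with length 2

2


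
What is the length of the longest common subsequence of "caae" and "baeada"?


LCS of "caae" and "baeada"
DP table:
           b    a    e    a    d    a
      0    0    0    0    0    0    0
  c   0    0    0    0    0    0    0
  a   0    0    1    1    1    1    1
  a   0    0    1    1    2    2    2
  e   0    0    1    2    2    2    2
LCS length = dp[4][6] = 2

2


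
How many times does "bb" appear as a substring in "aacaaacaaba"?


Searching for "bb" in "aacaaacaaba"
Scanning each position:
  Position 0: "aa" => no
  Position 1: "ac" => no
  Position 2: "ca" => no
  Position 3: "aa" => no
  Position 4: "aa" => no
  Position 5: "ac" => no
  Position 6: "ca" => no
  Position 7: "aa" => no
  Position 8: "ab" => no
  Position 9: "ba" => no
Total occurrences: 0

0


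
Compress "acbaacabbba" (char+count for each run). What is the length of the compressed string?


Input: acbaacabbba
Runs:
  'a' x 1 => "a1"
  'c' x 1 => "c1"
  'b' x 1 => "b1"
  'a' x 2 => "a2"
  'c' x 1 => "c1"
  'a' x 1 => "a1"
  'b' x 3 => "b3"
  'a' x 1 => "a1"
Compressed: "a1c1b1a2c1a1b3a1"
Compressed length: 16

16


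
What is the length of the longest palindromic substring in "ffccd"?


Input: "ffccd"
Checking substrings for palindromes:
  [0:2] "ff" (len 2) => palindrome
  [2:4] "cc" (len 2) => palindrome
Longest palindromic substring: "ff" with length 2

2


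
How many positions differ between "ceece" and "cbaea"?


Comparing "ceece" and "cbaea" position by position:
  Position 0: 'c' vs 'c' => same
  Position 1: 'e' vs 'b' => DIFFER
  Position 2: 'e' vs 'a' => DIFFER
  Position 3: 'c' vs 'e' => DIFFER
  Position 4: 'e' vs 'a' => DIFFER
Positions that differ: 4

4


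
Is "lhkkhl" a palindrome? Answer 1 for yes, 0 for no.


Input: lhkkhl
Reversed: lhkkhl
  Compare pos 0 ('l') with pos 5 ('l'): match
  Compare pos 1 ('h') with pos 4 ('h'): match
  Compare pos 2 ('k') with pos 3 ('k'): match
Result: palindrome

1


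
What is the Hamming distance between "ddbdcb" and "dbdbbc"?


Comparing "ddbdcb" and "dbdbbc" position by position:
  Position 0: 'd' vs 'd' => same
  Position 1: 'd' vs 'b' => differ
  Position 2: 'b' vs 'd' => differ
  Position 3: 'd' vs 'b' => differ
  Position 4: 'c' vs 'b' => differ
  Position 5: 'b' vs 'c' => differ
Total differences (Hamming distance): 5

5


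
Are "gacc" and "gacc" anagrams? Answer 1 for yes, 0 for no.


Strings: "gacc", "gacc"
Sorted first:  accg
Sorted second: accg
Sorted forms match => anagrams

1


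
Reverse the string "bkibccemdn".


Input: bkibccemdn
Reading characters right to left:
  Position 9: 'n'
  Position 8: 'd'
  Position 7: 'm'
  Position 6: 'e'
  Position 5: 'c'
  Position 4: 'c'
  Position 3: 'b'
  Position 2: 'i'
  Position 1: 'k'
  Position 0: 'b'
Reversed: ndmeccbikb

ndmeccbikb


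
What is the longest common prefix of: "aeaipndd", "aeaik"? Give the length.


Words: aeaipndd, aeaik
  Position 0: all 'a' => match
  Position 1: all 'e' => match
  Position 2: all 'a' => match
  Position 3: all 'i' => match
  Position 4: ('p', 'k') => mismatch, stop
LCP = "aeai" (length 4)

4


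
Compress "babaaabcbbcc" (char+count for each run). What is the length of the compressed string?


Input: babaaabcbbcc
Runs:
  'b' x 1 => "b1"
  'a' x 1 => "a1"
  'b' x 1 => "b1"
  'a' x 3 => "a3"
  'b' x 1 => "b1"
  'c' x 1 => "c1"
  'b' x 2 => "b2"
  'c' x 2 => "c2"
Compressed: "b1a1b1a3b1c1b2c2"
Compressed length: 16

16


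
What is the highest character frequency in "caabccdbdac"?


Input: caabccdbdac
Character counts:
  'a': 3
  'b': 2
  'c': 4
  'd': 2
Maximum frequency: 4

4


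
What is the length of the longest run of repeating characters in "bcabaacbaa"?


Input: "bcabaacbaa"
Scanning for longest run:
  Position 1 ('c'): new char, reset run to 1
  Position 2 ('a'): new char, reset run to 1
  Position 3 ('b'): new char, reset run to 1
  Position 4 ('a'): new char, reset run to 1
  Position 5 ('a'): continues run of 'a', length=2
  Position 6 ('c'): new char, reset run to 1
  Position 7 ('b'): new char, reset run to 1
  Position 8 ('a'): new char, reset run to 1
  Position 9 ('a'): continues run of 'a', length=2
Longest run: 'a' with length 2

2


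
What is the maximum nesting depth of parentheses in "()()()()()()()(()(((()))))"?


Input: "()()()()()()()(()(((()))))"
Tracking depth:
  Position 0 '(': depth becomes 1
  Position 1 ')': depth becomes 0
  Position 2 '(': depth becomes 1
  Position 3 ')': depth becomes 0
  Position 4 '(': depth becomes 1
  Position 5 ')': depth becomes 0
  Position 6 '(': depth becomes 1
  Position 7 ')': depth becomes 0
  Position 8 '(': depth becomes 1
  Position 9 ')': depth becomes 0
  Position 10 '(': depth becomes 1
  Position 11 ')': depth becomes 0
  Position 12 '(': depth becomes 1
  Position 13 ')': depth becomes 0
  Position 14 '(': depth becomes 1
  Position 15 '(': depth becomes 2
  Position 16 ')': depth becomes 1
  Position 17 '(': depth becomes 2
  Position 18 '(': depth becomes 3
  Position 19 '(': depth becomes 4
  Position 20 '(': depth becomes 5
  Position 21 ')': depth becomes 4
  Position 22 ')': depth becomes 3
  Position 23 ')': depth becomes 2
  Position 24 ')': depth becomes 1
  Position 25 ')': depth becomes 0
Maximum depth reached: 5

5


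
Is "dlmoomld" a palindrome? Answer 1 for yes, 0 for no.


Input: dlmoomld
Reversed: dlmoomld
  Compare pos 0 ('d') with pos 7 ('d'): match
  Compare pos 1 ('l') with pos 6 ('l'): match
  Compare pos 2 ('m') with pos 5 ('m'): match
  Compare pos 3 ('o') with pos 4 ('o'): match
Result: palindrome

1


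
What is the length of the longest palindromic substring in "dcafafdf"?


Input: "dcafafdf"
Checking substrings for palindromes:
  [2:5] "afa" (len 3) => palindrome
  [3:6] "faf" (len 3) => palindrome
  [5:8] "fdf" (len 3) => palindrome
Longest palindromic substring: "afa" with length 3

3


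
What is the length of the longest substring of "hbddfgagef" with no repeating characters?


Input: "hbddfgagef"
Sliding window (track last position of each char):
  Position 0 ('h'): window [0,0] length 1 -- new best
  Position 1 ('b'): window [0,1] length 2 -- new best
  Position 2 ('d'): window [0,2] length 3 -- new best
  Position 3 ('d'): repeat (last at 2), move window start to 3
  Position 3 ('d'): window [3,3] length 1
  Position 4 ('f'): window [3,4] length 2
  Position 5 ('g'): window [3,5] length 3
  Position 6 ('a'): window [3,6] length 4 -- new best
  Position 7 ('g'): repeat (last at 5), move window start to 6
  Position 7 ('g'): window [6,7] length 2
  Position 8 ('e'): window [6,8] length 3
  Position 9 ('f'): window [6,9] length 4
Longest substring with no repeats: "dfga" with length 4

4


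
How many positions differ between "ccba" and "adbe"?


Comparing "ccba" and "adbe" position by position:
  Position 0: 'c' vs 'a' => DIFFER
  Position 1: 'c' vs 'd' => DIFFER
  Position 2: 'b' vs 'b' => same
  Position 3: 'a' vs 'e' => DIFFER
Positions that differ: 3

3


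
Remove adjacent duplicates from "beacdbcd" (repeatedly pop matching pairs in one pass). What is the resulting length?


Input: beacdbcd
Stack-based adjacent duplicate removal:
  Read 'b': push. Stack: b
  Read 'e': push. Stack: be
  Read 'a': push. Stack: bea
  Read 'c': push. Stack: beac
  Read 'd': push. Stack: beacd
  Read 'b': push. Stack: beacdb
  Read 'c': push. Stack: beacdbc
  Read 'd': push. Stack: beacdbcd
Final stack: "beacdbcd" (length 8)

8


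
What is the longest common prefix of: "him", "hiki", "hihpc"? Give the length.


Words: him, hiki, hihpc
  Position 0: all 'h' => match
  Position 1: all 'i' => match
  Position 2: ('m', 'k', 'h') => mismatch, stop
LCP = "hi" (length 2)

2


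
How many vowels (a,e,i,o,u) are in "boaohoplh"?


Input: boaohoplh
Checking each character:
  'b' at position 0: consonant
  'o' at position 1: vowel (running total: 1)
  'a' at position 2: vowel (running total: 2)
  'o' at position 3: vowel (running total: 3)
  'h' at position 4: consonant
  'o' at position 5: vowel (running total: 4)
  'p' at position 6: consonant
  'l' at position 7: consonant
  'h' at position 8: consonant
Total vowels: 4

4


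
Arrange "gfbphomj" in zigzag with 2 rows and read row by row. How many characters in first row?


Zigzag "gfbphomj" into 2 rows:
Placing characters:
  'g' => row 0
  'f' => row 1
  'b' => row 0
  'p' => row 1
  'h' => row 0
  'o' => row 1
  'm' => row 0
  'j' => row 1
Rows:
  Row 0: "gbhm"
  Row 1: "fpoj"
First row length: 4

4


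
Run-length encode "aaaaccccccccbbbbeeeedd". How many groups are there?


Input: aaaaccccccccbbbbeeeedd
Scanning for consecutive runs:
  Group 1: 'a' x 4 (positions 0-3)
  Group 2: 'c' x 8 (positions 4-11)
  Group 3: 'b' x 4 (positions 12-15)
  Group 4: 'e' x 4 (positions 16-19)
  Group 5: 'd' x 2 (positions 20-21)
Total groups: 5

5


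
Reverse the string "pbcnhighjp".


Input: pbcnhighjp
Reading characters right to left:
  Position 9: 'p'
  Position 8: 'j'
  Position 7: 'h'
  Position 6: 'g'
  Position 5: 'i'
  Position 4: 'h'
  Position 3: 'n'
  Position 2: 'c'
  Position 1: 'b'
  Position 0: 'p'
Reversed: pjhgihncbp

pjhgihncbp


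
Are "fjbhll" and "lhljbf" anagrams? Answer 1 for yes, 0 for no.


Strings: "fjbhll", "lhljbf"
Sorted first:  bfhjll
Sorted second: bfhjll
Sorted forms match => anagrams

1


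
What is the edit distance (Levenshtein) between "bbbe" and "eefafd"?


Computing edit distance: "bbbe" -> "eefafd"
DP table:
           e    e    f    a    f    d
      0    1    2    3    4    5    6
  b   1    1    2    3    4    5    6
  b   2    2    2    3    4    5    6
  b   3    3    3    3    4    5    6
  e   4    3    3    4    4    5    6
Edit distance = dp[4][6] = 6

6


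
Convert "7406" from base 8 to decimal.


Input: "7406" in base 8
Positional expansion:
  Digit '7' (value 7) x 8^3 = 3584
  Digit '4' (value 4) x 8^2 = 256
  Digit '0' (value 0) x 8^1 = 0
  Digit '6' (value 6) x 8^0 = 6
Sum = 3846

3846


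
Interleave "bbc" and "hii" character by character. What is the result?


Interleaving "bbc" and "hii":
  Position 0: 'b' from first, 'h' from second => "bh"
  Position 1: 'b' from first, 'i' from second => "bi"
  Position 2: 'c' from first, 'i' from second => "ci"
Result: bhbici

bhbici


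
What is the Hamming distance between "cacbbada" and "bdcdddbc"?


Comparing "cacbbada" and "bdcdddbc" position by position:
  Position 0: 'c' vs 'b' => differ
  Position 1: 'a' vs 'd' => differ
  Position 2: 'c' vs 'c' => same
  Position 3: 'b' vs 'd' => differ
  Position 4: 'b' vs 'd' => differ
  Position 5: 'a' vs 'd' => differ
  Position 6: 'd' vs 'b' => differ
  Position 7: 'a' vs 'c' => differ
Total differences (Hamming distance): 7

7


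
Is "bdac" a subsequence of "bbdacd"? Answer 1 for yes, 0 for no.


Check if "bdac" is a subsequence of "bbdacd"
Greedy scan:
  Position 0 ('b'): matches sub[0] = 'b'
  Position 1 ('b'): no match needed
  Position 2 ('d'): matches sub[1] = 'd'
  Position 3 ('a'): matches sub[2] = 'a'
  Position 4 ('c'): matches sub[3] = 'c'
  Position 5 ('d'): no match needed
All 4 characters matched => is a subsequence

1


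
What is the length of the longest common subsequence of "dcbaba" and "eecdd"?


LCS of "dcbaba" and "eecdd"
DP table:
           e    e    c    d    d
      0    0    0    0    0    0
  d   0    0    0    0    1    1
  c   0    0    0    1    1    1
  b   0    0    0    1    1    1
  a   0    0    0    1    1    1
  b   0    0    0    1    1    1
  a   0    0    0    1    1    1
LCS length = dp[6][5] = 1

1


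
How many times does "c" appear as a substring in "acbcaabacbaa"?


Searching for "c" in "acbcaabacbaa"
Scanning each position:
  Position 0: "a" => no
  Position 1: "c" => MATCH
  Position 2: "b" => no
  Position 3: "c" => MATCH
  Position 4: "a" => no
  Position 5: "a" => no
  Position 6: "b" => no
  Position 7: "a" => no
  Position 8: "c" => MATCH
  Position 9: "b" => no
  Position 10: "a" => no
  Position 11: "a" => no
Total occurrences: 3

3


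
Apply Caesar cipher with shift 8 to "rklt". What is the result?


Caesar cipher: shift "rklt" by 8
  'r' (pos 17) + 8 = pos 25 = 'z'
  'k' (pos 10) + 8 = pos 18 = 's'
  'l' (pos 11) + 8 = pos 19 = 't'
  't' (pos 19) + 8 = pos 1 = 'b'
Result: zstb

zstb


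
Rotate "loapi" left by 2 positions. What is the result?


Input: "loapi", rotate left by 2
First 2 characters: "lo"
Remaining characters: "api"
Concatenate remaining + first: "api" + "lo" = "apilo"

apilo


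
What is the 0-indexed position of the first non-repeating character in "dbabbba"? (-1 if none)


Input: dbabbba
Character frequencies:
  'a': 2
  'b': 4
  'd': 1
Scanning left to right for freq == 1:
  Position 0 ('d'): unique! => answer = 0

0


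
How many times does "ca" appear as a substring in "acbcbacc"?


Searching for "ca" in "acbcbacc"
Scanning each position:
  Position 0: "ac" => no
  Position 1: "cb" => no
  Position 2: "bc" => no
  Position 3: "cb" => no
  Position 4: "ba" => no
  Position 5: "ac" => no
  Position 6: "cc" => no
Total occurrences: 0

0


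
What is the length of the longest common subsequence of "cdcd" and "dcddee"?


LCS of "cdcd" and "dcddee"
DP table:
           d    c    d    d    e    e
      0    0    0    0    0    0    0
  c   0    0    1    1    1    1    1
  d   0    1    1    2    2    2    2
  c   0    1    2    2    2    2    2
  d   0    1    2    3    3    3    3
LCS length = dp[4][6] = 3

3


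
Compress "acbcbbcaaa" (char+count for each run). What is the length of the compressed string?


Input: acbcbbcaaa
Runs:
  'a' x 1 => "a1"
  'c' x 1 => "c1"
  'b' x 1 => "b1"
  'c' x 1 => "c1"
  'b' x 2 => "b2"
  'c' x 1 => "c1"
  'a' x 3 => "a3"
Compressed: "a1c1b1c1b2c1a3"
Compressed length: 14

14


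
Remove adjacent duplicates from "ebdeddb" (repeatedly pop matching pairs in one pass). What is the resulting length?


Input: ebdeddb
Stack-based adjacent duplicate removal:
  Read 'e': push. Stack: e
  Read 'b': push. Stack: eb
  Read 'd': push. Stack: ebd
  Read 'e': push. Stack: ebde
  Read 'd': push. Stack: ebded
  Read 'd': matches stack top 'd' => pop. Stack: ebde
  Read 'b': push. Stack: ebdeb
Final stack: "ebdeb" (length 5)

5


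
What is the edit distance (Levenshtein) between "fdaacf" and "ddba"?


Computing edit distance: "fdaacf" -> "ddba"
DP table:
           d    d    b    a
      0    1    2    3    4
  f   1    1    2    3    4
  d   2    1    1    2    3
  a   3    2    2    2    2
  a   4    3    3    3    2
  c   5    4    4    4    3
  f   6    5    5    5    4
Edit distance = dp[6][4] = 4

4


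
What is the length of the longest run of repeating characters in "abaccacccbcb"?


Input: "abaccacccbcb"
Scanning for longest run:
  Position 1 ('b'): new char, reset run to 1
  Position 2 ('a'): new char, reset run to 1
  Position 3 ('c'): new char, reset run to 1
  Position 4 ('c'): continues run of 'c', length=2
  Position 5 ('a'): new char, reset run to 1
  Position 6 ('c'): new char, reset run to 1
  Position 7 ('c'): continues run of 'c', length=2
  Position 8 ('c'): continues run of 'c', length=3
  Position 9 ('b'): new char, reset run to 1
  Position 10 ('c'): new char, reset run to 1
  Position 11 ('b'): new char, reset run to 1
Longest run: 'c' with length 3

3


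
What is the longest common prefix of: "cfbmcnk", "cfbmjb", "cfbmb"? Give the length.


Words: cfbmcnk, cfbmjb, cfbmb
  Position 0: all 'c' => match
  Position 1: all 'f' => match
  Position 2: all 'b' => match
  Position 3: all 'm' => match
  Position 4: ('c', 'j', 'b') => mismatch, stop
LCP = "cfbm" (length 4)

4


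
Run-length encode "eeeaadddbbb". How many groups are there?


Input: eeeaadddbbb
Scanning for consecutive runs:
  Group 1: 'e' x 3 (positions 0-2)
  Group 2: 'a' x 2 (positions 3-4)
  Group 3: 'd' x 3 (positions 5-7)
  Group 4: 'b' x 3 (positions 8-10)
Total groups: 4

4


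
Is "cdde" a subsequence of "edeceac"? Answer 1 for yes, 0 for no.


Check if "cdde" is a subsequence of "edeceac"
Greedy scan:
  Position 0 ('e'): no match needed
  Position 1 ('d'): no match needed
  Position 2 ('e'): no match needed
  Position 3 ('c'): matches sub[0] = 'c'
  Position 4 ('e'): no match needed
  Position 5 ('a'): no match needed
  Position 6 ('c'): no match needed
Only matched 1/4 characters => not a subsequence

0


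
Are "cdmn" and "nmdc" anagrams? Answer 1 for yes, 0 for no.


Strings: "cdmn", "nmdc"
Sorted first:  cdmn
Sorted second: cdmn
Sorted forms match => anagrams

1


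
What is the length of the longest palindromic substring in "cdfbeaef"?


Input: "cdfbeaef"
Checking substrings for palindromes:
  [4:7] "eae" (len 3) => palindrome
Longest palindromic substring: "eae" with length 3

3


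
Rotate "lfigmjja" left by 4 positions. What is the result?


Input: "lfigmjja", rotate left by 4
First 4 characters: "lfig"
Remaining characters: "mjja"
Concatenate remaining + first: "mjja" + "lfig" = "mjjalfig"

mjjalfig


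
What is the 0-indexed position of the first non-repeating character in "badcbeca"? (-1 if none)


Input: badcbeca
Character frequencies:
  'a': 2
  'b': 2
  'c': 2
  'd': 1
  'e': 1
Scanning left to right for freq == 1:
  Position 0 ('b'): freq=2, skip
  Position 1 ('a'): freq=2, skip
  Position 2 ('d'): unique! => answer = 2

2


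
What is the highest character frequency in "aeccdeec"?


Input: aeccdeec
Character counts:
  'a': 1
  'c': 3
  'd': 1
  'e': 3
Maximum frequency: 3

3


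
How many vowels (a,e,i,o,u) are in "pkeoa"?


Input: pkeoa
Checking each character:
  'p' at position 0: consonant
  'k' at position 1: consonant
  'e' at position 2: vowel (running total: 1)
  'o' at position 3: vowel (running total: 2)
  'a' at position 4: vowel (running total: 3)
Total vowels: 3

3


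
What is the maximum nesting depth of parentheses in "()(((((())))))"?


Input: "()(((((())))))"
Tracking depth:
  Position 0 '(': depth becomes 1
  Position 1 ')': depth becomes 0
  Position 2 '(': depth becomes 1
  Position 3 '(': depth becomes 2
  Position 4 '(': depth becomes 3
  Position 5 '(': depth becomes 4
  Position 6 '(': depth becomes 5
  Position 7 '(': depth becomes 6
  Position 8 ')': depth becomes 5
  Position 9 ')': depth becomes 4
  Position 10 ')': depth becomes 3
  Position 11 ')': depth becomes 2
  Position 12 ')': depth becomes 1
  Position 13 ')': depth becomes 0
Maximum depth reached: 6

6


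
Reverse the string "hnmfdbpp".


Input: hnmfdbpp
Reading characters right to left:
  Position 7: 'p'
  Position 6: 'p'
  Position 5: 'b'
  Position 4: 'd'
  Position 3: 'f'
  Position 2: 'm'
  Position 1: 'n'
  Position 0: 'h'
Reversed: ppbdfmnh

ppbdfmnh


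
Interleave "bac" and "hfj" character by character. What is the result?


Interleaving "bac" and "hfj":
  Position 0: 'b' from first, 'h' from second => "bh"
  Position 1: 'a' from first, 'f' from second => "af"
  Position 2: 'c' from first, 'j' from second => "cj"
Result: bhafcj

bhafcj


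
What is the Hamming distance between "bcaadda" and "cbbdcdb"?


Comparing "bcaadda" and "cbbdcdb" position by position:
  Position 0: 'b' vs 'c' => differ
  Position 1: 'c' vs 'b' => differ
  Position 2: 'a' vs 'b' => differ
  Position 3: 'a' vs 'd' => differ
  Position 4: 'd' vs 'c' => differ
  Position 5: 'd' vs 'd' => same
  Position 6: 'a' vs 'b' => differ
Total differences (Hamming distance): 6

6


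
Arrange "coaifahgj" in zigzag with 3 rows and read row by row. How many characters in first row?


Zigzag "coaifahgj" into 3 rows:
Placing characters:
  'c' => row 0
  'o' => row 1
  'a' => row 2
  'i' => row 1
  'f' => row 0
  'a' => row 1
  'h' => row 2
  'g' => row 1
  'j' => row 0
Rows:
  Row 0: "cfj"
  Row 1: "oiag"
  Row 2: "ah"
First row length: 3

3


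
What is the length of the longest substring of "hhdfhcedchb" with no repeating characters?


Input: "hhdfhcedchb"
Sliding window (track last position of each char):
  Position 0 ('h'): window [0,0] length 1 -- new best
  Position 1 ('h'): repeat (last at 0), move window start to 1
  Position 1 ('h'): window [1,1] length 1
  Position 2 ('d'): window [1,2] length 2 -- new best
  Position 3 ('f'): window [1,3] length 3 -- new best
  Position 4 ('h'): repeat (last at 1), move window start to 2
  Position 4 ('h'): window [2,4] length 3
  Position 5 ('c'): window [2,5] length 4 -- new best
  Position 6 ('e'): window [2,6] length 5 -- new best
  Position 7 ('d'): repeat (last at 2), move window start to 3
  Position 7 ('d'): window [3,7] length 5
  Position 8 ('c'): repeat (last at 5), move window start to 6
  Position 8 ('c'): window [6,8] length 3
  Position 9 ('h'): window [6,9] length 4
  Position 10 ('b'): window [6,10] length 5
Longest substring with no repeats: "dfhce" with length 5

5


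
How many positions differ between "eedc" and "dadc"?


Comparing "eedc" and "dadc" position by position:
  Position 0: 'e' vs 'd' => DIFFER
  Position 1: 'e' vs 'a' => DIFFER
  Position 2: 'd' vs 'd' => same
  Position 3: 'c' vs 'c' => same
Positions that differ: 2

2


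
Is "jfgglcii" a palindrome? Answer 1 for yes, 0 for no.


Input: jfgglcii
Reversed: iiclggfj
  Compare pos 0 ('j') with pos 7 ('i'): MISMATCH
  Compare pos 1 ('f') with pos 6 ('i'): MISMATCH
  Compare pos 2 ('g') with pos 5 ('c'): MISMATCH
  Compare pos 3 ('g') with pos 4 ('l'): MISMATCH
Result: not a palindrome

0
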